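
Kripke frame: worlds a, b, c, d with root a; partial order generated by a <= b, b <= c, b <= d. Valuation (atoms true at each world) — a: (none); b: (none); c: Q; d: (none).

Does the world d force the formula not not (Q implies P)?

Yes

d forces not not (Q implies P): no world accessible from d forces not (Q implies P).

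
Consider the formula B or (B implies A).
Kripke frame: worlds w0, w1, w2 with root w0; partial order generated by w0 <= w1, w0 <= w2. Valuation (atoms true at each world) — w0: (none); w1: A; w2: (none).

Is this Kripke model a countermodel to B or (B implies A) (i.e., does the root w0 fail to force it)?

No

w0 forces B or (B implies A) via the disjunct B implies A.
So the root w0 forces B or (B implies A); the model is not a countermodel.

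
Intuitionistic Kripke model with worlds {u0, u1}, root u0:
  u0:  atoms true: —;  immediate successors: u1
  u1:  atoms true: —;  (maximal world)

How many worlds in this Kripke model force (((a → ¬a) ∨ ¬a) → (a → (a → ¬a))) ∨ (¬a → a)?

u0: forces it.
u1: forces it.
Worlds forcing the formula: {u0, u1}.

2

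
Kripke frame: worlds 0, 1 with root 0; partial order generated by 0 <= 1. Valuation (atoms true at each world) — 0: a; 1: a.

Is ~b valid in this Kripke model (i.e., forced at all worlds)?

Yes

0 ||- ~b: no world accessible from 0 forces b.
Since the root 0 forces ~b and forcing is persistent (monotone upward), every world forces it.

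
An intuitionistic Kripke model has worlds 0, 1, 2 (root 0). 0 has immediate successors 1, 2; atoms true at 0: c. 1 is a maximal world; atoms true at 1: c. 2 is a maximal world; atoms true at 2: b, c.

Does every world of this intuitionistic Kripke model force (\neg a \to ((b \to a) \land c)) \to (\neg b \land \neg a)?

Yes

0 \Vdash (\neg a \to ((b \to a) \land c)) \to (\neg b \land \neg a): every world accessible from 0 that forces \neg a \to ((b \to a) \land c) (namely 1) also forces \neg b \land \neg a.
Since the root 0 forces (\neg a \to ((b \to a) \land c)) \to (\neg b \land \neg a) and forcing is persistent (monotone upward), every world forces it.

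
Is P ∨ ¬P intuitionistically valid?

This is the law of excluded middle, which is not intuitionistically valid.
A Kripke countermodel: worlds u0, u1; order generated by u0 ≤ u1; atoms true at each world — u0:{}; u1:{P}.
u0 ⊮ P ∨ ¬P: neither disjunct is forced at u0.
u0 lacks atom P, so u0 ⊮ P.
So the root u0 does not force the formula.

No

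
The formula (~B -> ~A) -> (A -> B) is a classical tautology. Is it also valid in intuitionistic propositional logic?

This is the converse of contraposition, which is not intuitionistically valid.
A Kripke countermodel: worlds 0, 1; order generated by 0 <= 1; atoms true at each world — 0:{A}; 1:{A,B}.
0 ||-/- (~B -> ~A) -> (A -> B): already at 0 itself, 0 ||- ~B -> ~A but 0 ||-/- A -> B.
0 ||-/- A -> B: already at 0 itself, 0 ||- A but 0 ||-/- B.
0 lacks atom B, so 0 ||-/- B.
So the root 0 does not force the formula.

No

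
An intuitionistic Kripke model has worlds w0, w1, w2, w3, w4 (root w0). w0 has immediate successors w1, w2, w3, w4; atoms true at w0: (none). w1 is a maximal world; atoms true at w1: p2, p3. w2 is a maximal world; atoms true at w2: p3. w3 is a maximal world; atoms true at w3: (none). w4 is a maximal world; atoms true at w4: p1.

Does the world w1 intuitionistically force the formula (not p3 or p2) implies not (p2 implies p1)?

Yes

w1 forces (not p3 or p2) implies not (p2 implies p1): every world accessible from w1 that forces not p3 or p2 (namely w1) also forces not (p2 implies p1).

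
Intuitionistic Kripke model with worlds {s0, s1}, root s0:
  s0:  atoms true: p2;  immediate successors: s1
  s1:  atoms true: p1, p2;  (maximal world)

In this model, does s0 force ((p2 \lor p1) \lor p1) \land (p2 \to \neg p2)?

s0 \nVdash ((p2 \lor p1) \lor p1) \land (p2 \to \neg p2) since s0 fails p2 \to \neg p2.

No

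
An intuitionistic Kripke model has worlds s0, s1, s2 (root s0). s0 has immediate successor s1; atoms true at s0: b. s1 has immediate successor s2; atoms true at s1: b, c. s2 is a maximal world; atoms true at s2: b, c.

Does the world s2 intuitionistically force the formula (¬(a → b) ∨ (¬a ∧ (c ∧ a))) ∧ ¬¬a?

No

s2 ⊮ (¬(a → b) ∨ (¬a ∧ (c ∧ a))) ∧ ¬¬a since s2 fails ¬(a → b) ∨ (¬a ∧ (c ∧ a)).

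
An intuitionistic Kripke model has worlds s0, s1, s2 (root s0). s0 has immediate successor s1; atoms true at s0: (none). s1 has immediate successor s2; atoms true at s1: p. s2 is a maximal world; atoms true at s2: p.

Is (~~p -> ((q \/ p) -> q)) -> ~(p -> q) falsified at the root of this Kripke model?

s0 ||- (~~p -> ((q \/ p) -> q)) -> ~(p -> q) vacuously: no world accessible from s0 forces the antecedent ~~p -> ((q \/ p) -> q).
So the root s0 forces (~~p -> ((q \/ p) -> q)) -> ~(p -> q); the model is not a countermodel.

No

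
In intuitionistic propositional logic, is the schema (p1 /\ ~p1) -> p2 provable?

Yes

This is an instance of ex falso quodlibet, which is intuitionistically derivable.
No world can force both p1 and ~p1, so the antecedent p1 /\ ~p1 is never forced and the implication holds vacuously at every world.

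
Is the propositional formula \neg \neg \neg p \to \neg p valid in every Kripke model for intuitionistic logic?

This is triple-negation reduction, which is intuitionistically derivable.
Assume \neg \neg \neg p and suppose p. Then \neg \neg p (double-negation introduction), contradicting \neg \neg \neg p. So \neg p.

Yes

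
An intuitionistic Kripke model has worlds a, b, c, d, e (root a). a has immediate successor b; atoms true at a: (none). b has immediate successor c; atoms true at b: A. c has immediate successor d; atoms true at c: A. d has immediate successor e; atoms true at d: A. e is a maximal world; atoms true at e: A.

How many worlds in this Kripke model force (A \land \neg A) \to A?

a: forces it.
b: forces it.
c: forces it.
d: forces it.
e: forces it.
Worlds forcing the formula: {a, b, c, d, e}.

5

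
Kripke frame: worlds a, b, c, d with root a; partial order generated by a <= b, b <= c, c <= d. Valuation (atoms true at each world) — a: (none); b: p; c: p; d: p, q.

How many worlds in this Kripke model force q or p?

3

a: does not force it — a does not force q or p: neither disjunct is forced at a.
b: forces it.
c: forces it.
d: forces it.
Worlds forcing the formula: {b, c, d}.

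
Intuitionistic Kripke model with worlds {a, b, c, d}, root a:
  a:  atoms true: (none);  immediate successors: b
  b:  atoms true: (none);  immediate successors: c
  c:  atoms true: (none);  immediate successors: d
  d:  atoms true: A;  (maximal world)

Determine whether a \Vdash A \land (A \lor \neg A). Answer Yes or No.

No

a \nVdash A \land (A \lor \neg A) since a fails A.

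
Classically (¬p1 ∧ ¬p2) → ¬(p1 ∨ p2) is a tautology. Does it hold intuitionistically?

This is a constructively valid De Morgan direction (conjunction of negations to negated disjunction), which is intuitionistically derivable.
If both ¬p1 and ¬p2 hold at a world, no accessible world forces p1 or forces p2, so none forces p1 ∨ p2.

Yes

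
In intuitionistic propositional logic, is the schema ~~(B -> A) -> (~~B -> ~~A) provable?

This is the distribution of double negation over implication, which is intuitionistically derivable.
Assume ~~(B -> A) and ~~B; suppose ~A. Then B -> A would give ~B (by contraposition), contradicting ~~B; so ~(B -> A), contradicting ~~(B -> A). Hence ~~A.

Yes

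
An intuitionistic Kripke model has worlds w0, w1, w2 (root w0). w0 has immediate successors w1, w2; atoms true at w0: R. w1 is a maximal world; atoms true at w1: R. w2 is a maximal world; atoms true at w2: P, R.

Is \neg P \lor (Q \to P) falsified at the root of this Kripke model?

w0 \Vdash \neg P \lor (Q \to P) via the disjunct Q \to P.
So the root w0 forces \neg P \lor (Q \to P); the model is not a countermodel.

No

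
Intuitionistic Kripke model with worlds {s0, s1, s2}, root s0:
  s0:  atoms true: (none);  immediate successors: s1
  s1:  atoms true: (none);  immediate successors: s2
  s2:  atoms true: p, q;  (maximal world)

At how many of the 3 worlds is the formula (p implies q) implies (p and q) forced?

1

s0: does not force it — s0 does not force (p implies q) implies (p and q): already at s0 itself, s0 forces p implies q but s0 does not force p and q.
s1: does not force it — s1 does not force (p implies q) implies (p and q): already at s1 itself, s1 forces p implies q but s1 does not force p and q.
s2: forces it.
Worlds forcing the formula: {s2}.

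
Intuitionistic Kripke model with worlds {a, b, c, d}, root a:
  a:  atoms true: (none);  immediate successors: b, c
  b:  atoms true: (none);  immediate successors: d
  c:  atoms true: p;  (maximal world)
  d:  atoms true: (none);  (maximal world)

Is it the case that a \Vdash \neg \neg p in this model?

a \nVdash \neg \neg p since b is accessible from a and b \Vdash \neg p.
b \Vdash \neg p: no world accessible from b forces p.

No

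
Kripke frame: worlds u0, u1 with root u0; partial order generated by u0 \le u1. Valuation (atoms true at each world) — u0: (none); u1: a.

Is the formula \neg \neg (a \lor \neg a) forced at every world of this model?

Yes

u0 \Vdash \neg \neg (a \lor \neg a): no world accessible from u0 forces \neg (a \lor \neg a).
Since the root u0 forces \neg \neg (a \lor \neg a) and forcing is persistent (monotone upward), every world forces it.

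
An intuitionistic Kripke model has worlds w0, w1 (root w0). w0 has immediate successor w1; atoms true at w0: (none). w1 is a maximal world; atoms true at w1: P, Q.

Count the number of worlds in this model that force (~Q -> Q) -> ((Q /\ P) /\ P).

1

w0: does not force it — w0 ||-/- (~Q -> Q) -> ((Q /\ P) /\ P): already at w0 itself, w0 ||- ~Q -> Q but w0 ||-/- (Q /\ P) /\ P.
w1: forces it.
Worlds forcing the formula: {w1}.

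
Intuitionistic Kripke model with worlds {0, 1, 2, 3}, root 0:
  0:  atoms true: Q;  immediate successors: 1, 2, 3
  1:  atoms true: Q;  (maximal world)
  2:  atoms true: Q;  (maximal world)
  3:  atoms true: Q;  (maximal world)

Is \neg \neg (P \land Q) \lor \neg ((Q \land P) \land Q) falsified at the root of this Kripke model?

0 \Vdash \neg \neg (P \land Q) \lor \neg ((Q \land P) \land Q) via the disjunct \neg ((Q \land P) \land Q).
So the root 0 forces \neg \neg (P \land Q) \lor \neg ((Q \land P) \land Q); the model is not a countermodel.

No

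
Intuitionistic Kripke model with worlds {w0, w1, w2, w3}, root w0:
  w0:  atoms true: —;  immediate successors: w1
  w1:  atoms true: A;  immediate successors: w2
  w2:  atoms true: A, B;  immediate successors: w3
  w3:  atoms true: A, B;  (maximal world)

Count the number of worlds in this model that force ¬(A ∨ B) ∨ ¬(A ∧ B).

w0: does not force it — w0 ⊮ ¬(A ∨ B) ∨ ¬(A ∧ B): neither disjunct is forced at w0.
w1: does not force it — w1 ⊮ ¬(A ∨ B) ∨ ¬(A ∧ B): neither disjunct is forced at w1.
w2: does not force it — w2 ⊮ ¬(A ∨ B) ∨ ¬(A ∧ B): neither disjunct is forced at w2.
w3: does not force it.
Worlds forcing the formula: { }.

0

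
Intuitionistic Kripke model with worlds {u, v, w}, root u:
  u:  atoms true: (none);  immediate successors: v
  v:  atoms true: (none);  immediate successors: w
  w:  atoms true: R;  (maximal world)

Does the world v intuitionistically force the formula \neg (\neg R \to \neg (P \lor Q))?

No

v \nVdash \neg (\neg R \to \neg (P \lor Q)) since v is accessible from v and v \Vdash \neg R \to \neg (P \lor Q).
v \Vdash \neg R \to \neg (P \lor Q) vacuously: no world accessible from v forces the antecedent \neg R.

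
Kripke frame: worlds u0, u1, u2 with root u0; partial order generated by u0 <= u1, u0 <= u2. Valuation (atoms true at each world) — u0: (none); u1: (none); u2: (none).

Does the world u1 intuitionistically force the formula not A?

u1 forces not A: no world accessible from u1 forces A.

Yes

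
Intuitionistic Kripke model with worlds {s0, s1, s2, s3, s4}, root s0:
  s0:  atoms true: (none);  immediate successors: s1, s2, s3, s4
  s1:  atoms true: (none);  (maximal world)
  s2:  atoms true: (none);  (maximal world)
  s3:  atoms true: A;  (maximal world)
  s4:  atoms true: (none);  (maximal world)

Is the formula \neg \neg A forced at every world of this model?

Not every world: s0 \nVdash \neg \neg A.
s0 \nVdash \neg \neg A since s1 is accessible from s0 and s1 \Vdash \neg A.
s1 \Vdash \neg A: no world accessible from s1 forces A.

No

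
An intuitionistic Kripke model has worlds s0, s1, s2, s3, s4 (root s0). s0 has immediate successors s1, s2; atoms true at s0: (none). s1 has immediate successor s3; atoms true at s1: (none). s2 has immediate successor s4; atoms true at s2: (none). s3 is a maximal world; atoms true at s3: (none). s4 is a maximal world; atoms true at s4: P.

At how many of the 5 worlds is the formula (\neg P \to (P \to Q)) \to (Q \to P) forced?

s0: forces it.
s1: forces it.
s2: forces it.
s3: forces it.
s4: forces it.
Worlds forcing the formula: {s0, s1, s2, s3, s4}.

5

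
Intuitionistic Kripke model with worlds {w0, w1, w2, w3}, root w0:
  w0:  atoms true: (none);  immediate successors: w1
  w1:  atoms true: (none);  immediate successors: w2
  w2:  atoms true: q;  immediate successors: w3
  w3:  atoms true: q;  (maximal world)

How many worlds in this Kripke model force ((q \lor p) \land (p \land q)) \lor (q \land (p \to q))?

2

w0: does not force it — w0 \nVdash ((q \lor p) \land (p \land q)) \lor (q \land (p \to q)): neither disjunct is forced at w0.
w1: does not force it.
w2: forces it.
w3: forces it.
Worlds forcing the formula: {w2, w3}.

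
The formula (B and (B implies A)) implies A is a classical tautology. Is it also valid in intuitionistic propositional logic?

Yes

This is modus ponens in implicational form, which is intuitionistically derivable.
If a world forces B and B implies A, then applying the implication at that world (which is accessible from itself) gives A.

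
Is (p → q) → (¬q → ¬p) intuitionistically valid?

Yes

This is the forward direction of contraposition, which is intuitionistically derivable.
Assume p → q and ¬q. If p held then q would follow, contradicting ¬q; so ¬p.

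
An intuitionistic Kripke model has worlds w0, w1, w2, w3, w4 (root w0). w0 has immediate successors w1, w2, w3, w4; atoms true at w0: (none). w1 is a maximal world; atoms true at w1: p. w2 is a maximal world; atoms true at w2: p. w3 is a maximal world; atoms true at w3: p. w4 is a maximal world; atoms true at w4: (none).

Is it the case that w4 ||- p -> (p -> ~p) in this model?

Yes

w4 ||- p -> (p -> ~p) vacuously: no world accessible from w4 forces the antecedent p.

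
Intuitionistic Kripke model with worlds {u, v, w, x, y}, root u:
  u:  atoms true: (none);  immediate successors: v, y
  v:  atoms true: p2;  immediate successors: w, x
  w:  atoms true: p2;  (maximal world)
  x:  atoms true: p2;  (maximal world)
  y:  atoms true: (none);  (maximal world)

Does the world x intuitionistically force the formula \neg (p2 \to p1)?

Yes

x \Vdash \neg (p2 \to p1): no world accessible from x forces p2 \to p1.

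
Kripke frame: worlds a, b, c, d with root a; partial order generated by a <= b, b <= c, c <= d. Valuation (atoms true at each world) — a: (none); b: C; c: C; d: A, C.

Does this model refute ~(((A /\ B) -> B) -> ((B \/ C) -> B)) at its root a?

No

a ||- ~(((A /\ B) -> B) -> ((B \/ C) -> B)): no world accessible from a forces ((A /\ B) -> B) -> ((B \/ C) -> B).
So the root a forces ~(((A /\ B) -> B) -> ((B \/ C) -> B)); the model is not a countermodel.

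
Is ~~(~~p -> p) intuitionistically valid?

This is the double negation of double-negation elimination, which is intuitionistically derivable.
By Glivenko's theorem the double negation of any classical propositional tautology is intuitionistically provable; ~~p -> p is classically a tautology.

Yes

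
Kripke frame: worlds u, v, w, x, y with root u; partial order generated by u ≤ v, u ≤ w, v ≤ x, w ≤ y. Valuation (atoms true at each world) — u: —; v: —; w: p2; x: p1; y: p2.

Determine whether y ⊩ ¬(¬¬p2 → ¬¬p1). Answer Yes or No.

y ⊩ ¬(¬¬p2 → ¬¬p1): no world accessible from y forces ¬¬p2 → ¬¬p1.

Yes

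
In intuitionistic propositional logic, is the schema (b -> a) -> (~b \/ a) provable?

No

This is the material-implication-as-disjunction principle, which is not intuitionistically valid.
A Kripke countermodel: worlds u, v; order generated by u <= v; atoms true at each world — u:{}; v:{a,b}.
u ||-/- (b -> a) -> (~b \/ a): already at u itself, u ||- b -> a but u ||-/- ~b \/ a.
u ||-/- ~b \/ a: neither disjunct is forced at u.
u ||-/- ~b since v is accessible from u and v ||- b.
So the root u does not force the formula.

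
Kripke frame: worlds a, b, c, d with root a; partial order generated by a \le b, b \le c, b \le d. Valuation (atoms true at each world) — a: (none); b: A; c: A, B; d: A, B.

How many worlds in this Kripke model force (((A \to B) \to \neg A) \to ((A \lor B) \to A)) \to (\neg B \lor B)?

a: does not force it — a \nVdash (((A \to B) \to \neg A) \to ((A \lor B) \to A)) \to (\neg B \lor B): already at a itself, a \Vdash ((A \to B) \to \neg A) \to ((A \lor B) \to A) but a \nVdash \neg B \lor B.
b: does not force it — b \nVdash (((A \to B) \to \neg A) \to ((A \lor B) \to A)) \to (\neg B \lor B): already at b itself, b \Vdash ((A \to B) \to \neg A) \to ((A \lor B) \to A) but b \nVdash \neg B \lor B.
c: forces it.
d: forces it.
Worlds forcing the formula: {c, d}.

2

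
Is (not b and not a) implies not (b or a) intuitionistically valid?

This is a constructively valid De Morgan direction (conjunction of negations to negated disjunction), which is intuitionistically derivable.
If both not b and not a hold at a world, no accessible world forces b or forces a, so none forces b or a.

Yes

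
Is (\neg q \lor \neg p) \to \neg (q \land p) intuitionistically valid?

Yes

This is a constructively valid De Morgan direction (disjunction of negations to negated conjunction), which is intuitionistically derivable.
If \neg q holds at a world then no accessible world forces q, hence none forces q \land p; likewise for \neg p.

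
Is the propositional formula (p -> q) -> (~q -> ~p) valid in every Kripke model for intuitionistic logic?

Yes

This is the forward direction of contraposition, which is intuitionistically derivable.
Assume p -> q and ~q. If p held then q would follow, contradicting ~q; so ~p.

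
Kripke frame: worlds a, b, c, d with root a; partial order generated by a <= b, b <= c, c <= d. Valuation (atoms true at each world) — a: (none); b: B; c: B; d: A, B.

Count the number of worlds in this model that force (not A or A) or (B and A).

a: does not force it — a does not force (not A or A) or (B and A): neither disjunct is forced at a.
b: does not force it — b does not force (not A or A) or (B and A): neither disjunct is forced at b.
c: does not force it.
d: forces it.
Worlds forcing the formula: {d}.

1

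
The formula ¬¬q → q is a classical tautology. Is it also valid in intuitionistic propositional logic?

No

This is double-negation elimination, which is not intuitionistically valid.
A Kripke countermodel: worlds 0, 1; order generated by 0 ≤ 1; atoms true at each world — 0:{}; 1:{q}.
0 ⊮ ¬¬q → q: already at 0 itself, 0 ⊩ ¬¬q but 0 ⊮ q.
0 lacks atom q, so 0 ⊮ q.
So the root 0 does not force the formula.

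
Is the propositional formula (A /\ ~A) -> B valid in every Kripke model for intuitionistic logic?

This is an instance of ex falso quodlibet, which is intuitionistically derivable.
No world can force both A and ~A, so the antecedent A /\ ~A is never forced and the implication holds vacuously at every world.

Yes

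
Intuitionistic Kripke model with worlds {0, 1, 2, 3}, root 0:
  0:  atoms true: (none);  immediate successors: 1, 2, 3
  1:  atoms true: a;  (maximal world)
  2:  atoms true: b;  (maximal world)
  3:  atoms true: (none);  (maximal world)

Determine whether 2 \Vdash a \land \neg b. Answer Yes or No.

2 \nVdash a \land \neg b since 2 fails a.

No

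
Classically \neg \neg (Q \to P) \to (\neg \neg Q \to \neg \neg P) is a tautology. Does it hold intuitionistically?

Yes

This is the distribution of double negation over implication, which is intuitionistically derivable.
Assume \neg \neg (Q \to P) and \neg \neg Q; suppose \neg P. Then Q \to P would give \neg Q (by contraposition), contradicting \neg \neg Q; so \neg (Q \to P), contradicting \neg \neg (Q \to P). Hence \neg \neg P.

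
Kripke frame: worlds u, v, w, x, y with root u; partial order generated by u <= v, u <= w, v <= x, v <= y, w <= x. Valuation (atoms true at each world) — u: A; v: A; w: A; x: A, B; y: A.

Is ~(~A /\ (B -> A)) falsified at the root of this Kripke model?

No

u ||- ~(~A /\ (B -> A)): no world accessible from u forces ~A /\ (B -> A).
So the root u forces ~(~A /\ (B -> A)); the model is not a countermodel.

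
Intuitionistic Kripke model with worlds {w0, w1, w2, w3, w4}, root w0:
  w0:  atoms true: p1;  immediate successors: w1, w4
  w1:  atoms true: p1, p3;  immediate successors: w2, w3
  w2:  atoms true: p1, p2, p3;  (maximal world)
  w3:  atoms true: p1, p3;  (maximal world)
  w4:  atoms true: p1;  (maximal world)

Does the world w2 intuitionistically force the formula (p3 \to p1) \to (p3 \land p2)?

w2 \Vdash (p3 \to p1) \to (p3 \land p2): every world accessible from w2 that forces p3 \to p1 (namely w2) also forces p3 \land p2.

Yes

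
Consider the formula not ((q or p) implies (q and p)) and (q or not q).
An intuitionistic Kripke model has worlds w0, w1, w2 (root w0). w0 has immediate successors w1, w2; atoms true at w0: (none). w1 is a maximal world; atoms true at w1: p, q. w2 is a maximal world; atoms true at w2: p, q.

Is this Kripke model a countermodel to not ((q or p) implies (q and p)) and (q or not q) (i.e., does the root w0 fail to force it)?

Yes

w0 does not force not ((q or p) implies (q and p)) and (q or not q) since w0 fails not ((q or p) implies (q and p)).
So the root w0 does not force not ((q or p) implies (q and p)) and (q or not q); the model is a countermodel.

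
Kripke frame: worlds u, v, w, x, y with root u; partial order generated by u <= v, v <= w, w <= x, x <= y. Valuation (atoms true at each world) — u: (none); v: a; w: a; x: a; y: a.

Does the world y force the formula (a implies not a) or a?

y forces (a implies not a) or a via the disjunct a.

Yes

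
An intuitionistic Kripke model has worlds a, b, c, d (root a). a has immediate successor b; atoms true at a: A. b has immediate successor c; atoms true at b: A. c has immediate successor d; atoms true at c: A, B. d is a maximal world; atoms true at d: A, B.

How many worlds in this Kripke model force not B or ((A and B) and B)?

2

a: does not force it — a does not force not B or ((A and B) and B): neither disjunct is forced at a.
b: does not force it.
c: forces it.
d: forces it.
Worlds forcing the formula: {c, d}.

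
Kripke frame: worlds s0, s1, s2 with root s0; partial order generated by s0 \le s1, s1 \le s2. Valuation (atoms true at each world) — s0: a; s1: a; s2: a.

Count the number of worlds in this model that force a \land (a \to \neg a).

0

s0: does not force it — s0 \nVdash a \land (a \to \neg a) since s0 fails a \to \neg a.
s1: does not force it — s1 \nVdash a \land (a \to \neg a) since s1 fails a \to \neg a.
s2: does not force it — s2 \nVdash a \land (a \to \neg a) since s2 fails a \to \neg a.
Worlds forcing the formula: { }.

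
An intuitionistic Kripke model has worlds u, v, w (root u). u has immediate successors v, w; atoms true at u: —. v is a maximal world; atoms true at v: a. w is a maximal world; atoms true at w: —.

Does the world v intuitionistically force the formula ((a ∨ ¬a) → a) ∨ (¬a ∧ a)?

v ⊩ ((a ∨ ¬a) → a) ∨ (¬a ∧ a) via the disjunct (a ∨ ¬a) → a.

Yes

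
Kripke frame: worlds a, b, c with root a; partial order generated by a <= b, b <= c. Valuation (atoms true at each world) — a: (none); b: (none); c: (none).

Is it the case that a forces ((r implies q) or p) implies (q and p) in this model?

No

a does not force ((r implies q) or p) implies (q and p): already at a itself, a forces (r implies q) or p but a does not force q and p.
a does not force q and p since a fails q.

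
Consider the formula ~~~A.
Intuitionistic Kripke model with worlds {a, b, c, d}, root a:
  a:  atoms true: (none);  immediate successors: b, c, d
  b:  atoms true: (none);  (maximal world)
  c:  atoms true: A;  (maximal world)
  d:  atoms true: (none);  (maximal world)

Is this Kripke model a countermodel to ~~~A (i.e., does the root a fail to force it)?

Yes

a ||-/- ~~~A since c is accessible from a and c ||- ~~A.
c ||- ~~A: no world accessible from c forces ~A.
So the root a does not force ~~~A; the model is a countermodel.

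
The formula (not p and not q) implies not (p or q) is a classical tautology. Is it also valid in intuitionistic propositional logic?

Yes

This is a constructively valid De Morgan direction (conjunction of negations to negated disjunction), which is intuitionistically derivable.
If both not p and not q hold at a world, no accessible world forces p or forces q, so none forces p or q.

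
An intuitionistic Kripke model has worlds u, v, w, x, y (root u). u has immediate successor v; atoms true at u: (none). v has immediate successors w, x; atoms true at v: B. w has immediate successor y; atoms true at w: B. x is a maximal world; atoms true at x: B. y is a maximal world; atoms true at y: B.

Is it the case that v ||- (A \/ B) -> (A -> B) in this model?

Yes

v ||- (A \/ B) -> (A -> B): every world accessible from v that forces A \/ B (namely v, w, x, y) also forces A -> B.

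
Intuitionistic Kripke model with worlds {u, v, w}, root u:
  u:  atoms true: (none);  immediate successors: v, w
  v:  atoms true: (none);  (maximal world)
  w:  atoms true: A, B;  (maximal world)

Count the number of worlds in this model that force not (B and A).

1

u: does not force it — u does not force not (B and A) since w is accessible from u and w forces B and A.
v: forces it.
w: does not force it — w does not force not (B and A) since w is accessible from w and w forces B and A.
Worlds forcing the formula: {v}.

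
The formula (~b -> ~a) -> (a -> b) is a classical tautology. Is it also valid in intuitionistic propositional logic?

No

This is the converse of contraposition, which is not intuitionistically valid.
A Kripke countermodel: worlds s0, s1; order generated by s0 <= s1; atoms true at each world — s0:{a}; s1:{a,b}.
s0 ||-/- (~b -> ~a) -> (a -> b): already at s0 itself, s0 ||- ~b -> ~a but s0 ||-/- a -> b.
s0 ||-/- a -> b: already at s0 itself, s0 ||- a but s0 ||-/- b.
s0 lacks atom b, so s0 ||-/- b.
So the root s0 does not force the formula.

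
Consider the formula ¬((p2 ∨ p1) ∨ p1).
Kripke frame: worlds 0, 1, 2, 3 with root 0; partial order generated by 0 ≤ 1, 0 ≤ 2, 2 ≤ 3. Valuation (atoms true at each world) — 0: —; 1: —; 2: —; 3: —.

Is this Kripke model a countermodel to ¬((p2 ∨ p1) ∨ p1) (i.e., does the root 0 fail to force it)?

0 ⊩ ¬((p2 ∨ p1) ∨ p1): no world accessible from 0 forces (p2 ∨ p1) ∨ p1.
So the root 0 forces ¬((p2 ∨ p1) ∨ p1); the model is not a countermodel.

No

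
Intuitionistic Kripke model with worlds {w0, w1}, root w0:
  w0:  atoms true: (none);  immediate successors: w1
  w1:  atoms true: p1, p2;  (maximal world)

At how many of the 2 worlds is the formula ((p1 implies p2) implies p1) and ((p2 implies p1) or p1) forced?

1

w0: does not force it — w0 does not force ((p1 implies p2) implies p1) and ((p2 implies p1) or p1) since w0 fails (p1 implies p2) implies p1.
w1: forces it.
Worlds forcing the formula: {w1}.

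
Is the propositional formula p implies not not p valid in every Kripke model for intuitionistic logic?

This is double-negation introduction, which is intuitionistically derivable.
If a world forces p then every accessible world forces p (persistence), so none forces not p; hence not not p.

Yes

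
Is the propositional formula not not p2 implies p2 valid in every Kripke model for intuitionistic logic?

No

This is double-negation elimination, which is not intuitionistically valid.
A Kripke countermodel: worlds u, v; order generated by u <= v; atoms true at each world — u:{}; v:{p2}.
u does not force not not p2 implies p2: already at u itself, u forces not not p2 but u does not force p2.
u lacks atom p2, so u does not force p2.
So the root u does not force the formula.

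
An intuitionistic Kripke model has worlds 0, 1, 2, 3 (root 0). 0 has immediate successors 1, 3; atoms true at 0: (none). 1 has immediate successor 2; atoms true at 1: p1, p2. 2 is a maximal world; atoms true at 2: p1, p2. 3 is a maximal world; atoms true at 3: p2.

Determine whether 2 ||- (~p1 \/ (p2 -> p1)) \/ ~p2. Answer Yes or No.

Yes

2 ||- (~p1 \/ (p2 -> p1)) \/ ~p2 via the disjunct ~p1 \/ (p2 -> p1).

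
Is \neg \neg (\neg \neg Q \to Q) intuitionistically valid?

Yes

This is the double negation of double-negation elimination, which is intuitionistically derivable.
By Glivenko's theorem the double negation of any classical propositional tautology is intuitionistically provable; \neg \neg Q \to Q is classically a tautology.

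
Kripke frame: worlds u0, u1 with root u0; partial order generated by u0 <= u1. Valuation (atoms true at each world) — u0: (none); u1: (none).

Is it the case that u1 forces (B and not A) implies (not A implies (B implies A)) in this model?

Yes

u1 forces (B and not A) implies (not A implies (B implies A)) vacuously: no world accessible from u1 forces the antecedent B and not A.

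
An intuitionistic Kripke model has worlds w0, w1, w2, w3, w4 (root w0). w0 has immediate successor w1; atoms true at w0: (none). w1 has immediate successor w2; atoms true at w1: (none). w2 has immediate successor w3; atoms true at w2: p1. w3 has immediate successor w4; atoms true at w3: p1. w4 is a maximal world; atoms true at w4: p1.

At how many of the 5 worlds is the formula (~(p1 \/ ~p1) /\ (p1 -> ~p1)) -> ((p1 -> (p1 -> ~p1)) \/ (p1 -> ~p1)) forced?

w0: forces it.
w1: forces it.
w2: forces it.
w3: forces it.
w4: forces it.
Worlds forcing the formula: {w0, w1, w2, w3, w4}.

5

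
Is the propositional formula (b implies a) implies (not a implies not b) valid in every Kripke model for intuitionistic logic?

This is the forward direction of contraposition, which is intuitionistically derivable.
Assume b implies a and not a. If b held then a would follow, contradicting not a; so not b.

Yes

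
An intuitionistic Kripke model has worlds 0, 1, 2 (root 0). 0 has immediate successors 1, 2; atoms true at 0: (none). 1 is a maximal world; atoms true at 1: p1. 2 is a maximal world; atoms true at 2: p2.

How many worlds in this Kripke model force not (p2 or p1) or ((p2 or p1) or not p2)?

2

0: does not force it — 0 does not force not (p2 or p1) or ((p2 or p1) or not p2): neither disjunct is forced at 0.
1: forces it.
2: forces it.
Worlds forcing the formula: {1, 2}.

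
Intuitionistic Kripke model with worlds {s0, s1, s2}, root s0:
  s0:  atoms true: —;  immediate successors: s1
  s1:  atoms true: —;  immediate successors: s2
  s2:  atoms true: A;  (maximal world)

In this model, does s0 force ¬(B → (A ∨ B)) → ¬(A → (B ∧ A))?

Yes

s0 ⊩ ¬(B → (A ∨ B)) → ¬(A → (B ∧ A)) vacuously: no world accessible from s0 forces the antecedent ¬(B → (A ∨ B)).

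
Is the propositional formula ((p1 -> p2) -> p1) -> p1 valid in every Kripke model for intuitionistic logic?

No

This is Peirce's law, which is not intuitionistically valid.
A Kripke countermodel: worlds 0, 1; order generated by 0 <= 1; atoms true at each world — 0:{}; 1:{p1}.
0 ||-/- ((p1 -> p2) -> p1) -> p1: already at 0 itself, 0 ||- (p1 -> p2) -> p1 but 0 ||-/- p1.
0 lacks atom p1, so 0 ||-/- p1.
So the root 0 does not force the formula.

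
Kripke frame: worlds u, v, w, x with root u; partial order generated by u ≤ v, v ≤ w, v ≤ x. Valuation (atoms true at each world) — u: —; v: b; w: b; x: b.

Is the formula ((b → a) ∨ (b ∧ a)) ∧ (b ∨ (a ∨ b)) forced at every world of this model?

Not every world: u ⊮ ((b → a) ∨ (b ∧ a)) ∧ (b ∨ (a ∨ b)).
u ⊮ ((b → a) ∨ (b ∧ a)) ∧ (b ∨ (a ∨ b)) since u fails (b → a) ∨ (b ∧ a).

No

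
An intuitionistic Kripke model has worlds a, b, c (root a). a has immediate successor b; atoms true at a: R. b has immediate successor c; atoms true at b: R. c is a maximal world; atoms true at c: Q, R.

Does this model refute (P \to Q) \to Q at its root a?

a \nVdash (P \to Q) \to Q: already at a itself, a \Vdash P \to Q but a \nVdash Q.
a lacks atom Q, so a \nVdash Q.
So the root a does not force (P \to Q) \to Q; the model is a countermodel.

Yes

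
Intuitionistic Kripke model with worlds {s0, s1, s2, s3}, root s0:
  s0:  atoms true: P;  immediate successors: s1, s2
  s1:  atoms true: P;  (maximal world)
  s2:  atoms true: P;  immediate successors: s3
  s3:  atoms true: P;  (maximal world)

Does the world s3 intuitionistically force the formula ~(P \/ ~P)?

No

s3 ||-/- ~(P \/ ~P) since s3 is accessible from s3 and s3 ||- P \/ ~P.
s3 ||- P \/ ~P via the disjunct P.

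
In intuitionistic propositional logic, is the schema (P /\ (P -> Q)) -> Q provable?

Yes

This is modus ponens in implicational form, which is intuitionistically derivable.
If a world forces P and P -> Q, then applying the implication at that world (which is accessible from itself) gives Q.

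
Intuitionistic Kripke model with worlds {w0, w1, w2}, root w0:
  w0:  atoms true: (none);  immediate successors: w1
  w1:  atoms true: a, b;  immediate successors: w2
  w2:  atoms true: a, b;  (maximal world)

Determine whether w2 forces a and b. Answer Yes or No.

Yes

w2 forces a and b since w2 forces both conjuncts.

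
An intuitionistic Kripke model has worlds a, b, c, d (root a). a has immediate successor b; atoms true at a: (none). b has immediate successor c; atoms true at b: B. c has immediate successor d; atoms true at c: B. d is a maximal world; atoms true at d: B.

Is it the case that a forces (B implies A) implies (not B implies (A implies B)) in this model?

Yes

a forces (B implies A) implies (not B implies (A implies B)) vacuously: no world accessible from a forces the antecedent B implies A.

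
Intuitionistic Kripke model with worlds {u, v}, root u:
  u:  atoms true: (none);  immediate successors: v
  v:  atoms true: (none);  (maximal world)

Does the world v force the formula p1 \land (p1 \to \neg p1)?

v \nVdash p1 \land (p1 \to \neg p1) since v fails p1.

No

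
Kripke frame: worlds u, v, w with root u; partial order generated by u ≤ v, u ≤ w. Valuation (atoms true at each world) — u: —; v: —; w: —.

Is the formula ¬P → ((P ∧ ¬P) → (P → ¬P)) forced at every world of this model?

Yes

u ⊩ ¬P → ((P ∧ ¬P) → (P → ¬P)): every world accessible from u that forces ¬P (namely u, v, w) also forces (P ∧ ¬P) → (P → ¬P).
Since the root u forces ¬P → ((P ∧ ¬P) → (P → ¬P)) and forcing is persistent (monotone upward), every world forces it.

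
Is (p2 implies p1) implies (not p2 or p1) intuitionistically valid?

No

This is the material-implication-as-disjunction principle, which is not intuitionistically valid.
A Kripke countermodel: worlds u0, u1; order generated by u0 <= u1; atoms true at each world — u0:{}; u1:{p1,p2}.
u0 does not force (p2 implies p1) implies (not p2 or p1): already at u0 itself, u0 forces p2 implies p1 but u0 does not force not p2 or p1.
u0 does not force not p2 or p1: neither disjunct is forced at u0.
u0 does not force not p2 since u1 is accessible from u0 and u1 forces p2.
So the root u0 does not force the formula.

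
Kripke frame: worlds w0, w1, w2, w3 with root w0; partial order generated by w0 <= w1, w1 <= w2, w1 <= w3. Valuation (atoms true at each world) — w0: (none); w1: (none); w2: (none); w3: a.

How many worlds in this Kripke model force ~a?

w0: does not force it — w0 ||-/- ~a since w3 is accessible from w0 and w3 ||- a.
w1: does not force it — w1 ||-/- ~a since w3 is accessible from w1 and w3 ||- a.
w2: forces it.
w3: does not force it.
Worlds forcing the formula: {w2}.

1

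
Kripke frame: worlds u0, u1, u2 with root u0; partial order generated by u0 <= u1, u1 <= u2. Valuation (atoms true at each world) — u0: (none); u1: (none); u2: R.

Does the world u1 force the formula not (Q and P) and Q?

No

u1 does not force not (Q and P) and Q since u1 fails Q.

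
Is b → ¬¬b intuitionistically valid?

Yes

This is double-negation introduction, which is intuitionistically derivable.
If a world forces b then every accessible world forces b (persistence), so none forces ¬b; hence ¬¬b.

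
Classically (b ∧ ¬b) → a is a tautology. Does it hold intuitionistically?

Yes

This is an instance of ex falso quodlibet, which is intuitionistically derivable.
No world can force both b and ¬b, so the antecedent b ∧ ¬b is never forced and the implication holds vacuously at every world.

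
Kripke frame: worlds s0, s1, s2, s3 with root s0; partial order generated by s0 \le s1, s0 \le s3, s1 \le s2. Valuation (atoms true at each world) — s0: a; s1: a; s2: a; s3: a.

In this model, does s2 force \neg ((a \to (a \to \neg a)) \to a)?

s2 \nVdash \neg ((a \to (a \to \neg a)) \to a) since s2 is accessible from s2 and s2 \Vdash (a \to (a \to \neg a)) \to a.
s2 \Vdash (a \to (a \to \neg a)) \to a vacuously: no world accessible from s2 forces the antecedent a \to (a \to \neg a).

No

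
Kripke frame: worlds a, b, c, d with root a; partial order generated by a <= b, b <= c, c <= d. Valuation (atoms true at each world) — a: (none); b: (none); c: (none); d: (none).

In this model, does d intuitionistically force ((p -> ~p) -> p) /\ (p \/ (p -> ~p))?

No

d ||-/- ((p -> ~p) -> p) /\ (p \/ (p -> ~p)) since d fails (p -> ~p) -> p.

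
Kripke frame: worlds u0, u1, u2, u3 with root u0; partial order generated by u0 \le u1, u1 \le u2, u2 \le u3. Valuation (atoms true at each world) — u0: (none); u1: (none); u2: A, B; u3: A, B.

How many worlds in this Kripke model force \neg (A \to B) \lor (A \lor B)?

u0: does not force it — u0 \nVdash \neg (A \to B) \lor (A \lor B): neither disjunct is forced at u0.
u1: does not force it.
u2: forces it.
u3: forces it.
Worlds forcing the formula: {u2, u3}.

2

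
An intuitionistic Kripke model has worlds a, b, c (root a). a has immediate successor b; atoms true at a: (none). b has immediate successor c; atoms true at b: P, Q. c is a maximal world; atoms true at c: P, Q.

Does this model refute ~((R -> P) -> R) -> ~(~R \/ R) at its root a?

a ||-/- ~((R -> P) -> R) -> ~(~R \/ R): already at a itself, a ||- ~((R -> P) -> R) but a ||-/- ~(~R \/ R).
a ||-/- ~(~R \/ R) since a is accessible from a and a ||- ~R \/ R.
a ||- ~R \/ R via the disjunct ~R.
So the root a does not force ~((R -> P) -> R) -> ~(~R \/ R); the model is a countermodel.

Yes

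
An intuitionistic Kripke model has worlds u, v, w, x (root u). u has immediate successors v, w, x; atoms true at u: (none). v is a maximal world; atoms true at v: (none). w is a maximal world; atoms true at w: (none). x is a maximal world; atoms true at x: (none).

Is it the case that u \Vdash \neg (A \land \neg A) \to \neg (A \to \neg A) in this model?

No

u \nVdash \neg (A \land \neg A) \to \neg (A \to \neg A): already at u itself, u \Vdash \neg (A \land \neg A) but u \nVdash \neg (A \to \neg A).
u \nVdash \neg (A \to \neg A) since u is accessible from u and u \Vdash A \to \neg A.
u \Vdash A \to \neg A vacuously: no world accessible from u forces the antecedent A.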